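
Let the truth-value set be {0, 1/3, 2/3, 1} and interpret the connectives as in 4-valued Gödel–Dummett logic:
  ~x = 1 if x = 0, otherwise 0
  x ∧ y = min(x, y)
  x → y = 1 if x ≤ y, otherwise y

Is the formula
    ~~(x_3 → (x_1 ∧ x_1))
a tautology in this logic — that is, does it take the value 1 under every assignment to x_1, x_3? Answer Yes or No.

Counterexample: take x_1 = 0, x_3 = 1/3.
x_1 ∧ x_1 = 0 ∧ 0 = 0
x_3 → (x_1 ∧ x_1) = 1/3 → 0 = 0
~(x_3 → (x_1 ∧ x_1)) = ~0 = 1
~~(x_3 → (x_1 ∧ x_1)) = ~1 = 0
This gives 0 ≠ 1.

No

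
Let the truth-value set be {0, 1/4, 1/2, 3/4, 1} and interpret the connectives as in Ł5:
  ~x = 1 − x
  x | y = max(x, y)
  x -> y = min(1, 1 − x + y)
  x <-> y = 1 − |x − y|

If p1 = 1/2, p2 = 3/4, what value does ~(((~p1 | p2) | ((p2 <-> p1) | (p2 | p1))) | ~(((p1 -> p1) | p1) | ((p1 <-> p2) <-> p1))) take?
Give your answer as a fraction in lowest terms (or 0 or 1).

~p1 = ~1/2 = 1/2
~p1 | p2 = 1/2 | 3/4 = 3/4
p2 <-> p1 = 3/4 <-> 1/2 = 3/4
p2 | p1 = 3/4 | 1/2 = 3/4
(p2 <-> p1) | (p2 | p1) = 3/4 | 3/4 = 3/4
(~p1 | p2) | ((p2 <-> p1) | (p2 | p1)) = 3/4 | 3/4 = 3/4
p1 -> p1 = 1/2 -> 1/2 = 1
(p1 -> p1) | p1 = 1 | 1/2 = 1
p1 <-> p2 = 1/2 <-> 3/4 = 3/4
(p1 <-> p2) <-> p1 = 3/4 <-> 1/2 = 3/4
((p1 -> p1) | p1) | ((p1 <-> p2) <-> p1) = 1 | 3/4 = 1
~(((p1 -> p1) | p1) | ((p1 <-> p2) <-> p1)) = ~1 = 0
((~p1 | p2) | ((p2 <-> p1) | (p2 | p1))) | ~(((p1 -> p1) | p1) | ((p1 <-> p2) <-> p1)) = 3/4 | 0 = 3/4
~(((~p1 | p2) | ((p2 <-> p1) | (p2 | p1))) | ~(((p1 -> p1) | p1) | ((p1 <-> p2) <-> p1))) = ~3/4 = 1/4

1/4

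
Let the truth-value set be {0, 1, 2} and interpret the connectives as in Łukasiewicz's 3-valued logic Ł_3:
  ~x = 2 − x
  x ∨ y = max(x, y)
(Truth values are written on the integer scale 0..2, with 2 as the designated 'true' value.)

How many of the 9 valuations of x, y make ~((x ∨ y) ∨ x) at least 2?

1

x = 0, y = 0 ↦ 2  ≥
x = 0, y = 1 ↦ 1  <
x = 0, y = 2 ↦ 0  <
x = 1, y = 0 ↦ 1  <
x = 1, y = 1 ↦ 1  <
x = 1, y = 2 ↦ 0  <
x = 2, y = 0 ↦ 0  <
x = 2, y = 1 ↦ 0  <
x = 2, y = 2 ↦ 0  <
So 1 of the 9 assignments meets the threshold.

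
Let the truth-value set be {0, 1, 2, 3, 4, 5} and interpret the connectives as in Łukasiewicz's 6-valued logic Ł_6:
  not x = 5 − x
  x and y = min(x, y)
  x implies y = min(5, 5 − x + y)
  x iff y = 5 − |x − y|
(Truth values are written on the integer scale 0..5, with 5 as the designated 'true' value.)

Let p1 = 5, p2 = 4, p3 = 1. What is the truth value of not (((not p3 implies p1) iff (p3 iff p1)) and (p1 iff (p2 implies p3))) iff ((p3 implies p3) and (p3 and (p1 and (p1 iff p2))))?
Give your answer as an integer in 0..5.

not p3 = not 1 = 4
not p3 implies p1 = 4 implies 5 = 5
p3 iff p1 = 1 iff 5 = 1
(not p3 implies p1) iff (p3 iff p1) = 5 iff 1 = 1
p2 implies p3 = 4 implies 1 = 2
p1 iff (p2 implies p3) = 5 iff 2 = 2
((not p3 implies p1) iff (p3 iff p1)) and (p1 iff (p2 implies p3)) = 1 and 2 = 1
not (((not p3 implies p1) iff (p3 iff p1)) and (p1 iff (p2 implies p3))) = not 1 = 4
p3 implies p3 = 1 implies 1 = 5
p1 iff p2 = 5 iff 4 = 4
p1 and (p1 iff p2) = 5 and 4 = 4
p3 and (p1 and (p1 iff p2)) = 1 and 4 = 1
(p3 implies p3) and (p3 and (p1 and (p1 iff p2))) = 5 and 1 = 1
not (((not p3 implies p1) iff (p3 iff p1)) and (p1 iff (p2 implies p3))) iff ((p3 implies p3) and (p3 and (p1 and (p1 iff p2)))) = 4 iff 1 = 2

2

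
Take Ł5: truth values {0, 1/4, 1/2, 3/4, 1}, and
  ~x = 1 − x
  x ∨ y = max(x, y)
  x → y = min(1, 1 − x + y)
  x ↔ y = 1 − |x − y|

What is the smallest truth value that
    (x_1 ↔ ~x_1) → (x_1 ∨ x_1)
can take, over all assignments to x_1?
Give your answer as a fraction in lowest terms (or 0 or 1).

1/2

Take x_1 = 1/2:
~x_1 = ~1/2 = 1/2
x_1 ↔ ~x_1 = 1/2 ↔ 1/2 = 1
x_1 ∨ x_1 = 1/2 ∨ 1/2 = 1/2
(x_1 ↔ ~x_1) → (x_1 ∨ x_1) = 1 → 1/2 = 1/2
No assignment yields a value below 1/2, so this is the minimum.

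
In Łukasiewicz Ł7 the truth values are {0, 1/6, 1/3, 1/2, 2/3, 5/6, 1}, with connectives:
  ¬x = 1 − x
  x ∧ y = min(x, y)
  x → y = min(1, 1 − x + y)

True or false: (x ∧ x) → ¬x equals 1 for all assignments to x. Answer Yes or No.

Counterexample: take x = 2/3.
x ∧ x = 2/3 ∧ 2/3 = 2/3
¬x = ¬2/3 = 1/3
(x ∧ x) → ¬x = 2/3 → 1/3 = 2/3
This gives 2/3 ≠ 1.

No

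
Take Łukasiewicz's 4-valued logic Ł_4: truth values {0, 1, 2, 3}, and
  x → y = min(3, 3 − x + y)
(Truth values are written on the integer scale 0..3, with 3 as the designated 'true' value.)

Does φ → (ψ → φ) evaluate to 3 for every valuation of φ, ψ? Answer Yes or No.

Yes

φ = 0, ψ = 0 ↦ 3
φ = 0, ψ = 1 ↦ 3
φ = 0, ψ = 2 ↦ 3
φ = 0, ψ = 3 ↦ 3
φ = 1, ψ = 0 ↦ 3
φ = 1, ψ = 1 ↦ 3
φ = 1, ψ = 2 ↦ 3
φ = 1, ψ = 3 ↦ 3
φ = 2, ψ = 0 ↦ 3
φ = 2, ψ = 1 ↦ 3
φ = 2, ψ = 2 ↦ 3
φ = 2, ψ = 3 ↦ 3
φ = 3, ψ = 0 ↦ 3
φ = 3, ψ = 1 ↦ 3
φ = 3, ψ = 2 ↦ 3
φ = 3, ψ = 3 ↦ 3
Every assignment gives a value ≥ 3.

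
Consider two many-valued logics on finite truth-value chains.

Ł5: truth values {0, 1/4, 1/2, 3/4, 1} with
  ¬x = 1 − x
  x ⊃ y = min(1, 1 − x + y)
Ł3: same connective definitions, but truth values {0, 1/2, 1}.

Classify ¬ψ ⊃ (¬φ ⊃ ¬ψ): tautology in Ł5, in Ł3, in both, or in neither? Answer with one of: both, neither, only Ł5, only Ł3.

In Ł5: every assignment gives 1 — tautology.
In Ł3: every assignment gives 1 — tautology.

both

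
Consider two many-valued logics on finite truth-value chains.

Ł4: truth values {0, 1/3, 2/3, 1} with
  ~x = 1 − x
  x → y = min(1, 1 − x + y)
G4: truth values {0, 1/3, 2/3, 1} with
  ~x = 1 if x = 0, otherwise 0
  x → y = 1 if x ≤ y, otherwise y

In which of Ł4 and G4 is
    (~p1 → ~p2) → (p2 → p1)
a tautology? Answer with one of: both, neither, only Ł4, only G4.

In Ł4: every assignment gives 1 — tautology.
In G4: at p1 = 1/3, p2 = 2/3 the value is 1/3 — not a tautology.

only Ł4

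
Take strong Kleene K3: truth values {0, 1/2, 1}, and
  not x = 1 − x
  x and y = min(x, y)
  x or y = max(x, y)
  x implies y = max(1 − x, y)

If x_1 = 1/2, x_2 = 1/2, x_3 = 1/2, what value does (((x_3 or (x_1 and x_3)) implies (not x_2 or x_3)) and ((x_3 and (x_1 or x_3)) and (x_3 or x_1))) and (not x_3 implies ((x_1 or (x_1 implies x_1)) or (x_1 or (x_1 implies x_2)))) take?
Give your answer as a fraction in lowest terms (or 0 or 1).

x_1 and x_3 = 1/2 and 1/2 = 1/2
x_3 or (x_1 and x_3) = 1/2 or 1/2 = 1/2
not x_2 = not 1/2 = 1/2
not x_2 or x_3 = 1/2 or 1/2 = 1/2
(x_3 or (x_1 and x_3)) implies (not x_2 or x_3) = 1/2 implies 1/2 = 1/2
x_1 or x_3 = 1/2 or 1/2 = 1/2
x_3 and (x_1 or x_3) = 1/2 and 1/2 = 1/2
x_3 or x_1 = 1/2 or 1/2 = 1/2
(x_3 and (x_1 or x_3)) and (x_3 or x_1) = 1/2 and 1/2 = 1/2
((x_3 or (x_1 and x_3)) implies (not x_2 or x_3)) and ((x_3 and (x_1 or x_3)) and (x_3 or x_1)) = 1/2 and 1/2 = 1/2
not x_3 = not 1/2 = 1/2
x_1 implies x_1 = 1/2 implies 1/2 = 1/2
x_1 or (x_1 implies x_1) = 1/2 or 1/2 = 1/2
x_1 implies x_2 = 1/2 implies 1/2 = 1/2
x_1 or (x_1 implies x_2) = 1/2 or 1/2 = 1/2
(x_1 or (x_1 implies x_1)) or (x_1 or (x_1 implies x_2)) = 1/2 or 1/2 = 1/2
not x_3 implies ((x_1 or (x_1 implies x_1)) or (x_1 or (x_1 implies x_2))) = 1/2 implies 1/2 = 1/2
(((x_3 or (x_1 and x_3)) implies (not x_2 or x_3)) and ((x_3 and (x_1 or x_3)) and (x_3 or x_1))) and (not x_3 implies ((x_1 or (x_1 implies x_1)) or (x_1 or (x_1 implies x_2)))) = 1/2 and 1/2 = 1/2

1/2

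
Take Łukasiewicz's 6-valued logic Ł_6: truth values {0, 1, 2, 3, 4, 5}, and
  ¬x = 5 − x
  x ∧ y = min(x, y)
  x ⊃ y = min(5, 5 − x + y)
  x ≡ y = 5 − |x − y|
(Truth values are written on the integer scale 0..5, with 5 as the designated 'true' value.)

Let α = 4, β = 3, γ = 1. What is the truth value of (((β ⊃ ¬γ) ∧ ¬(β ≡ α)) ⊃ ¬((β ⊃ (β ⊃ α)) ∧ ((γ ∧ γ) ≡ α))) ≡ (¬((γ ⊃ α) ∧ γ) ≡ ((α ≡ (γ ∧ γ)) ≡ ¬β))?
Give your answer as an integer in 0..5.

¬γ = ¬1 = 4
β ⊃ ¬γ = 3 ⊃ 4 = 5
β ≡ α = 3 ≡ 4 = 4
¬(β ≡ α) = ¬4 = 1
(β ⊃ ¬γ) ∧ ¬(β ≡ α) = 5 ∧ 1 = 1
β ⊃ α = 3 ⊃ 4 = 5
β ⊃ (β ⊃ α) = 3 ⊃ 5 = 5
γ ∧ γ = 1 ∧ 1 = 1
(γ ∧ γ) ≡ α = 1 ≡ 4 = 2
(β ⊃ (β ⊃ α)) ∧ ((γ ∧ γ) ≡ α) = 5 ∧ 2 = 2
¬((β ⊃ (β ⊃ α)) ∧ ((γ ∧ γ) ≡ α)) = ¬2 = 3
((β ⊃ ¬γ) ∧ ¬(β ≡ α)) ⊃ ¬((β ⊃ (β ⊃ α)) ∧ ((γ ∧ γ) ≡ α)) = 1 ⊃ 3 = 5
γ ⊃ α = 1 ⊃ 4 = 5
(γ ⊃ α) ∧ γ = 5 ∧ 1 = 1
¬((γ ⊃ α) ∧ γ) = ¬1 = 4
γ ∧ γ = 1 ∧ 1 = 1
α ≡ (γ ∧ γ) = 4 ≡ 1 = 2
¬β = ¬3 = 2
(α ≡ (γ ∧ γ)) ≡ ¬β = 2 ≡ 2 = 5
¬((γ ⊃ α) ∧ γ) ≡ ((α ≡ (γ ∧ γ)) ≡ ¬β) = 4 ≡ 5 = 4
(((β ⊃ ¬γ) ∧ ¬(β ≡ α)) ⊃ ¬((β ⊃ (β ⊃ α)) ∧ ((γ ∧ γ) ≡ α))) ≡ (¬((γ ⊃ α) ∧ γ) ≡ ((α ≡ (γ ∧ γ)) ≡ ¬β)) = 5 ≡ 4 = 4

4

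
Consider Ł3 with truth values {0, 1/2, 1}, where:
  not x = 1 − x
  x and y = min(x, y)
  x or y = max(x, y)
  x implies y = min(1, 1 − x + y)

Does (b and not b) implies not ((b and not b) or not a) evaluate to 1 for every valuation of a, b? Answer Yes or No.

Counterexample: take a = 0, b = 1/2.
not b = not 1/2 = 1/2
b and not b = 1/2 and 1/2 = 1/2
not a = not 0 = 1
(b and not b) or not a = 1/2 or 1 = 1
not ((b and not b) or not a) = not 1 = 0
(b and not b) implies not ((b and not b) or not a) = 1/2 implies 0 = 1/2
This gives 1/2 ≠ 1.

No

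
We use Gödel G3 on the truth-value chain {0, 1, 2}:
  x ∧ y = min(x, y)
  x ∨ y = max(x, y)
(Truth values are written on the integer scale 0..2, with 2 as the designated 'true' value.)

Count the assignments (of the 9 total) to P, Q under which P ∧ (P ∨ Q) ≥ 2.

P = 0, Q = 0 ↦ 0  <
P = 0, Q = 1 ↦ 0  <
P = 0, Q = 2 ↦ 0  <
P = 1, Q = 0 ↦ 1  <
P = 1, Q = 1 ↦ 1  <
P = 1, Q = 2 ↦ 1  <
P = 2, Q = 0 ↦ 2  ≥
P = 2, Q = 1 ↦ 2  ≥
P = 2, Q = 2 ↦ 2  ≥
So 3 of the 9 assignments meet the threshold.

3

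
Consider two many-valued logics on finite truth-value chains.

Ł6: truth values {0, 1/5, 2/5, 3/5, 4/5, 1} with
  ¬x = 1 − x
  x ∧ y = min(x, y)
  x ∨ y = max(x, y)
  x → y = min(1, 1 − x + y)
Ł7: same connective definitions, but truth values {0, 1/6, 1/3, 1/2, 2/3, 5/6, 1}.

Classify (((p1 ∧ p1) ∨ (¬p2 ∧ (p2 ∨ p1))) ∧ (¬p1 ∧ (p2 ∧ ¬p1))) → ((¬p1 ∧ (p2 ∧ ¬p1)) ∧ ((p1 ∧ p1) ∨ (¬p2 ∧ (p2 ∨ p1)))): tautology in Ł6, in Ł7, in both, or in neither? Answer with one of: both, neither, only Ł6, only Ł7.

both

In Ł6: every assignment gives 1 — tautology.
In Ł7: every assignment gives 1 — tautology.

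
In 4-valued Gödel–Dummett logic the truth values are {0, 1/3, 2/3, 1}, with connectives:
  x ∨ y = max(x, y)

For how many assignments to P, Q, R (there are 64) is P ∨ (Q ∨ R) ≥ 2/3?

56

value 1: 37 assignments (counts)
value 2/3: 19 assignments (counts)
value 1/3: 7 assignments
value 0: 1 assignment
So 56 of the 64 assignments meet the threshold.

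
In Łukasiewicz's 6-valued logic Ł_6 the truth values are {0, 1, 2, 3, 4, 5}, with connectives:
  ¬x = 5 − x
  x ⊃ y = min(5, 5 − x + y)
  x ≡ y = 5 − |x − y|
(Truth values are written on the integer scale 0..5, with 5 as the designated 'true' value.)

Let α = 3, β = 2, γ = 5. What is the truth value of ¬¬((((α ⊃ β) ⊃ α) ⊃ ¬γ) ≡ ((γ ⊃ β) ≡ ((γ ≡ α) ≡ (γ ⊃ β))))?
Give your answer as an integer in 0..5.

α ⊃ β = 3 ⊃ 2 = 4
(α ⊃ β) ⊃ α = 4 ⊃ 3 = 4
¬γ = ¬5 = 0
((α ⊃ β) ⊃ α) ⊃ ¬γ = 4 ⊃ 0 = 1
γ ⊃ β = 5 ⊃ 2 = 2
γ ≡ α = 5 ≡ 3 = 3
γ ⊃ β = 5 ⊃ 2 = 2
(γ ≡ α) ≡ (γ ⊃ β) = 3 ≡ 2 = 4
(γ ⊃ β) ≡ ((γ ≡ α) ≡ (γ ⊃ β)) = 2 ≡ 4 = 3
(((α ⊃ β) ⊃ α) ⊃ ¬γ) ≡ ((γ ⊃ β) ≡ ((γ ≡ α) ≡ (γ ⊃ β))) = 1 ≡ 3 = 3
¬((((α ⊃ β) ⊃ α) ⊃ ¬γ) ≡ ((γ ⊃ β) ≡ ((γ ≡ α) ≡ (γ ⊃ β)))) = ¬3 = 2
¬¬((((α ⊃ β) ⊃ α) ⊃ ¬γ) ≡ ((γ ⊃ β) ≡ ((γ ≡ α) ≡ (γ ⊃ β)))) = ¬2 = 3

3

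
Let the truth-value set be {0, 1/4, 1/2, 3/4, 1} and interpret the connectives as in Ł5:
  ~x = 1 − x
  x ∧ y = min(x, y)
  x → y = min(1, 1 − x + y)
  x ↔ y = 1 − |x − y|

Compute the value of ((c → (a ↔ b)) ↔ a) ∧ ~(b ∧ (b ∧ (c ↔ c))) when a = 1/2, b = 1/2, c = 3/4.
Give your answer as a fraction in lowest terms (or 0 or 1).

a ↔ b = 1/2 ↔ 1/2 = 1
c → (a ↔ b) = 3/4 → 1 = 1
(c → (a ↔ b)) ↔ a = 1 ↔ 1/2 = 1/2
c ↔ c = 3/4 ↔ 3/4 = 1
b ∧ (c ↔ c) = 1/2 ∧ 1 = 1/2
b ∧ (b ∧ (c ↔ c)) = 1/2 ∧ 1/2 = 1/2
~(b ∧ (b ∧ (c ↔ c))) = ~1/2 = 1/2
((c → (a ↔ b)) ↔ a) ∧ ~(b ∧ (b ∧ (c ↔ c))) = 1/2 ∧ 1/2 = 1/2

1/2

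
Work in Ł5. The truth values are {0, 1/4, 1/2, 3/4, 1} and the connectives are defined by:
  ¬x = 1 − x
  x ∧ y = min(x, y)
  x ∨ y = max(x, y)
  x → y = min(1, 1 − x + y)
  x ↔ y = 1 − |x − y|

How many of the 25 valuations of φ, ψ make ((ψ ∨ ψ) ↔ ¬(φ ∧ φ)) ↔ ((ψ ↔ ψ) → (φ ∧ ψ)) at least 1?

value 1: 3 assignments (counts)
value 3/4: 6 assignments
value 1/2: 9 assignments
value 1/4: 4 assignments
value 0: 3 assignments
So 3 of the 25 assignments meet the threshold.

3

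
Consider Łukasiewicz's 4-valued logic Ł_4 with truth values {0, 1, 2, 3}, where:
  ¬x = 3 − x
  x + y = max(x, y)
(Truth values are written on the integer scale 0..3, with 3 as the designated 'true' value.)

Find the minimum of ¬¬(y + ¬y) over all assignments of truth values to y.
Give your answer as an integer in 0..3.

Take y = 1:
¬y = ¬1 = 2
y + ¬y = 1 + 2 = 2
¬(y + ¬y) = ¬2 = 1
¬¬(y + ¬y) = ¬1 = 2
No assignment yields a value below 2, so this is the minimum.

2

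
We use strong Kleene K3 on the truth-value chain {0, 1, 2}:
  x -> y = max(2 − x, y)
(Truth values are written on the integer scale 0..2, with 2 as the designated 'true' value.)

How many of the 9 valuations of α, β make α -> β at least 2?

5

α = 0, β = 0 ↦ 2  ≥
α = 0, β = 1 ↦ 2  ≥
α = 0, β = 2 ↦ 2  ≥
α = 1, β = 0 ↦ 1  <
α = 1, β = 1 ↦ 1  <
α = 1, β = 2 ↦ 2  ≥
α = 2, β = 0 ↦ 0  <
α = 2, β = 1 ↦ 1  <
α = 2, β = 2 ↦ 2  ≥
So 5 of the 9 assignments meet the threshold.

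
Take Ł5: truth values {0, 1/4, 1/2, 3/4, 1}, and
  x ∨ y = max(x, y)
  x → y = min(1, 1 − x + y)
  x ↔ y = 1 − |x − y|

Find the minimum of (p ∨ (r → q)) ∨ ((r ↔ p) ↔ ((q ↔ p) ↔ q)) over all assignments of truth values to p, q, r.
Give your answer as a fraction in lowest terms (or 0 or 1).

Take p = 0, q = 0, r = 1/2:
r → q = 1/2 → 0 = 1/2
p ∨ (r → q) = 0 ∨ 1/2 = 1/2
r ↔ p = 1/2 ↔ 0 = 1/2
q ↔ p = 0 ↔ 0 = 1
(q ↔ p) ↔ q = 1 ↔ 0 = 0
(r ↔ p) ↔ ((q ↔ p) ↔ q) = 1/2 ↔ 0 = 1/2
(p ∨ (r → q)) ∨ ((r ↔ p) ↔ ((q ↔ p) ↔ q)) = 1/2 ∨ 1/2 = 1/2
No assignment yields a value below 1/2, so this is the minimum.

1/2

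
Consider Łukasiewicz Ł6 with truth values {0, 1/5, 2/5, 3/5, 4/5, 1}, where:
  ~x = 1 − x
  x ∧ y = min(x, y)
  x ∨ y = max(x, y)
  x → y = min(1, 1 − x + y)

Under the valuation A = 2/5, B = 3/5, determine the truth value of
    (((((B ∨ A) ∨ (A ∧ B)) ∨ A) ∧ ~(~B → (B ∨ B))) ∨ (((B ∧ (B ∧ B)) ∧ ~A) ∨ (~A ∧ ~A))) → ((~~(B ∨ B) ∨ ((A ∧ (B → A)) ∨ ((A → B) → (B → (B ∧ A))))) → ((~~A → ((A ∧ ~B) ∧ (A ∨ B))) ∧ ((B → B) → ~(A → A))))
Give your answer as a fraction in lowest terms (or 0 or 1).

3/5

B ∨ A = 3/5 ∨ 2/5 = 3/5
A ∧ B = 2/5 ∧ 3/5 = 2/5
(B ∨ A) ∨ (A ∧ B) = 3/5 ∨ 2/5 = 3/5
((B ∨ A) ∨ (A ∧ B)) ∨ A = 3/5 ∨ 2/5 = 3/5
~B = ~3/5 = 2/5
B ∨ B = 3/5 ∨ 3/5 = 3/5
~B → (B ∨ B) = 2/5 → 3/5 = 1
~(~B → (B ∨ B)) = ~1 = 0
(((B ∨ A) ∨ (A ∧ B)) ∨ A) ∧ ~(~B → (B ∨ B)) = 3/5 ∧ 0 = 0
B ∧ B = 3/5 ∧ 3/5 = 3/5
B ∧ (B ∧ B) = 3/5 ∧ 3/5 = 3/5
~A = ~2/5 = 3/5
(B ∧ (B ∧ B)) ∧ ~A = 3/5 ∧ 3/5 = 3/5
~A = ~2/5 = 3/5
~A = ~2/5 = 3/5
~A ∧ ~A = 3/5 ∧ 3/5 = 3/5
((B ∧ (B ∧ B)) ∧ ~A) ∨ (~A ∧ ~A) = 3/5 ∨ 3/5 = 3/5
((((B ∨ A) ∨ (A ∧ B)) ∨ A) ∧ ~(~B → (B ∨ B))) ∨ (((B ∧ (B ∧ B)) ∧ ~A) ∨ (~A ∧ ~A)) = 0 ∨ 3/5 = 3/5
B ∨ B = 3/5 ∨ 3/5 = 3/5
~(B ∨ B) = ~3/5 = 2/5
~~(B ∨ B) = ~2/5 = 3/5
B → A = 3/5 → 2/5 = 4/5
A ∧ (B → A) = 2/5 ∧ 4/5 = 2/5
A → B = 2/5 → 3/5 = 1
B ∧ A = 3/5 ∧ 2/5 = 2/5
B → (B ∧ A) = 3/5 → 2/5 = 4/5
(A → B) → (B → (B ∧ A)) = 1 → 4/5 = 4/5
(A ∧ (B → A)) ∨ ((A → B) → (B → (B ∧ A))) = 2/5 ∨ 4/5 = 4/5
~~(B ∨ B) ∨ ((A ∧ (B → A)) ∨ ((A → B) → (B → (B ∧ A)))) = 3/5 ∨ 4/5 = 4/5
~A = ~2/5 = 3/5
~~A = ~3/5 = 2/5
~B = ~3/5 = 2/5
A ∧ ~B = 2/5 ∧ 2/5 = 2/5
A ∨ B = 2/5 ∨ 3/5 = 3/5
(A ∧ ~B) ∧ (A ∨ B) = 2/5 ∧ 3/5 = 2/5
~~A → ((A ∧ ~B) ∧ (A ∨ B)) = 2/5 → 2/5 = 1
B → B = 3/5 → 3/5 = 1
A → A = 2/5 → 2/5 = 1
~(A → A) = ~1 = 0
(B → B) → ~(A → A) = 1 → 0 = 0
(~~A → ((A ∧ ~B) ∧ (A ∨ B))) ∧ ((B → B) → ~(A → A)) = 1 ∧ 0 = 0
(~~(B ∨ B) ∨ ((A ∧ (B → A)) ∨ ((A → B) → (B → (B ∧ A))))) → ((~~A → ((A ∧ ~B) ∧ (A ∨ B))) ∧ ((B → B) → ~(A → A))) = 4/5 → 0 = 1/5
(((((B ∨ A) ∨ (A ∧ B)) ∨ A) ∧ ~(~B → (B ∨ B))) ∨ (((B ∧ (B ∧ B)) ∧ ~A) ∨ (~A ∧ ~A))) → ((~~(B ∨ B) ∨ ((A ∧ (B → A)) ∨ ((A → B) → (B → (B ∧ A))))) → ((~~A → ((A ∧ ~B) ∧ (A ∨ B))) ∧ ((B → B) → ~(A → A)))) = 3/5 → 1/5 = 3/5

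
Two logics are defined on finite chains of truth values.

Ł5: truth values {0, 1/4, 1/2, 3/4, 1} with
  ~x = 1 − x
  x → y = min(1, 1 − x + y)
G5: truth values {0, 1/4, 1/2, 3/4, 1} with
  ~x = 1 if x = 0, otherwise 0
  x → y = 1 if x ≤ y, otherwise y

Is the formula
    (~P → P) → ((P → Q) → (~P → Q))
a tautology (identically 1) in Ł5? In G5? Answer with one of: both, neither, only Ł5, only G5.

both

In Ł5: every assignment gives 1 — tautology.
In G5: every assignment gives 1 — tautology.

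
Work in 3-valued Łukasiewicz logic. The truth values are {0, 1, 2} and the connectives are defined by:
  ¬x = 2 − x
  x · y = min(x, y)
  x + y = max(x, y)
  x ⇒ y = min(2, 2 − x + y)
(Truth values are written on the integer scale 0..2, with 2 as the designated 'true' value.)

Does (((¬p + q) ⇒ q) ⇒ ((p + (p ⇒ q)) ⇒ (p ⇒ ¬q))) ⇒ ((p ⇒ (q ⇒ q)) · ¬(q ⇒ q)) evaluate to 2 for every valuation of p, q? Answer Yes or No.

No

Counterexample: take p = 0, q = 0.
¬p = ¬0 = 2
¬p + q = 2 + 0 = 2
(¬p + q) ⇒ q = 2 ⇒ 0 = 0
p ⇒ q = 0 ⇒ 0 = 2
p + (p ⇒ q) = 0 + 2 = 2
¬q = ¬0 = 2
p ⇒ ¬q = 0 ⇒ 2 = 2
(p + (p ⇒ q)) ⇒ (p ⇒ ¬q) = 2 ⇒ 2 = 2
((¬p + q) ⇒ q) ⇒ ((p + (p ⇒ q)) ⇒ (p ⇒ ¬q)) = 0 ⇒ 2 = 2
q ⇒ q = 0 ⇒ 0 = 2
p ⇒ (q ⇒ q) = 0 ⇒ 2 = 2
q ⇒ q = 0 ⇒ 0 = 2
¬(q ⇒ q) = ¬2 = 0
(p ⇒ (q ⇒ q)) · ¬(q ⇒ q) = 2 · 0 = 0
(((¬p + q) ⇒ q) ⇒ ((p + (p ⇒ q)) ⇒ (p ⇒ ¬q))) ⇒ ((p ⇒ (q ⇒ q)) · ¬(q ⇒ q)) = 2 ⇒ 0 = 0
This gives 0 ≠ 2.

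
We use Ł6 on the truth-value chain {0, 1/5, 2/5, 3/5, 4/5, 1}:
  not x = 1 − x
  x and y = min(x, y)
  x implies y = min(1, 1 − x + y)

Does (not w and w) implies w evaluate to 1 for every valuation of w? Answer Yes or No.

w = 0 ↦ 1
w = 1/5 ↦ 1
w = 2/5 ↦ 1
w = 3/5 ↦ 1
w = 4/5 ↦ 1
w = 1 ↦ 1
Every assignment gives a value ≥ 1.

Yes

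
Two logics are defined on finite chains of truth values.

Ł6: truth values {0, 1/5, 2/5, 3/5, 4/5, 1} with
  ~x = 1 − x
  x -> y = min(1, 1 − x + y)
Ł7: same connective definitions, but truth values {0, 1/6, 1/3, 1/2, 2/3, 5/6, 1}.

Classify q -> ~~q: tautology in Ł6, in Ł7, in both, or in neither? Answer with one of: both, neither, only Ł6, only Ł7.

both

In Ł6: every assignment gives 1 — tautology.
In Ł7: every assignment gives 1 — tautology.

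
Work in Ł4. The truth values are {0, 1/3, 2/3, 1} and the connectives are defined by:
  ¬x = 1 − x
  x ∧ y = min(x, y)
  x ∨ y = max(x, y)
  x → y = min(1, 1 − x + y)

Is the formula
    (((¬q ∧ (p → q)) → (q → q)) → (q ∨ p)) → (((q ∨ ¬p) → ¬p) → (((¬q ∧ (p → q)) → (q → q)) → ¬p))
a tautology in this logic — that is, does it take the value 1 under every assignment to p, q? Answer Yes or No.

No

Counterexample: take p = 2/3, q = 0.
¬q = ¬0 = 1
p → q = 2/3 → 0 = 1/3
¬q ∧ (p → q) = 1 ∧ 1/3 = 1/3
q → q = 0 → 0 = 1
(¬q ∧ (p → q)) → (q → q) = 1/3 → 1 = 1
q ∨ p = 0 ∨ 2/3 = 2/3
((¬q ∧ (p → q)) → (q → q)) → (q ∨ p) = 1 → 2/3 = 2/3
¬p = ¬2/3 = 1/3
q ∨ ¬p = 0 ∨ 1/3 = 1/3
¬p = ¬2/3 = 1/3
(q ∨ ¬p) → ¬p = 1/3 → 1/3 = 1
¬q = ¬0 = 1
p → q = 2/3 → 0 = 1/3
¬q ∧ (p → q) = 1 ∧ 1/3 = 1/3
q → q = 0 → 0 = 1
(¬q ∧ (p → q)) → (q → q) = 1/3 → 1 = 1
¬p = ¬2/3 = 1/3
((¬q ∧ (p → q)) → (q → q)) → ¬p = 1 → 1/3 = 1/3
((q ∨ ¬p) → ¬p) → (((¬q ∧ (p → q)) → (q → q)) → ¬p) = 1 → 1/3 = 1/3
(((¬q ∧ (p → q)) → (q → q)) → (q ∨ p)) → (((q ∨ ¬p) → ¬p) → (((¬q ∧ (p → q)) → (q → q)) → ¬p)) = 2/3 → 1/3 = 2/3
This gives 2/3 ≠ 1.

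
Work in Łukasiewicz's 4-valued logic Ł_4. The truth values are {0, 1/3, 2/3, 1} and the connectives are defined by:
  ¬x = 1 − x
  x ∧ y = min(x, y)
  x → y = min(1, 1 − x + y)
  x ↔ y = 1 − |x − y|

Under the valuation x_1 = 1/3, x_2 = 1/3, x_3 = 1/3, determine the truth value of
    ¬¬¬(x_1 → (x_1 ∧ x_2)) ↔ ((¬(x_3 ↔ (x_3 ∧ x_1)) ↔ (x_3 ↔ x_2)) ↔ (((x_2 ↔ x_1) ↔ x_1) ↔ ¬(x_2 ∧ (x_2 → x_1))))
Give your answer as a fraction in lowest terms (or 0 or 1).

2/3

x_1 ∧ x_2 = 1/3 ∧ 1/3 = 1/3
x_1 → (x_1 ∧ x_2) = 1/3 → 1/3 = 1
¬(x_1 → (x_1 ∧ x_2)) = ¬1 = 0
¬¬(x_1 → (x_1 ∧ x_2)) = ¬0 = 1
¬¬¬(x_1 → (x_1 ∧ x_2)) = ¬1 = 0
x_3 ∧ x_1 = 1/3 ∧ 1/3 = 1/3
x_3 ↔ (x_3 ∧ x_1) = 1/3 ↔ 1/3 = 1
¬(x_3 ↔ (x_3 ∧ x_1)) = ¬1 = 0
x_3 ↔ x_2 = 1/3 ↔ 1/3 = 1
¬(x_3 ↔ (x_3 ∧ x_1)) ↔ (x_3 ↔ x_2) = 0 ↔ 1 = 0
x_2 ↔ x_1 = 1/3 ↔ 1/3 = 1
(x_2 ↔ x_1) ↔ x_1 = 1 ↔ 1/3 = 1/3
x_2 → x_1 = 1/3 → 1/3 = 1
x_2 ∧ (x_2 → x_1) = 1/3 ∧ 1 = 1/3
¬(x_2 ∧ (x_2 → x_1)) = ¬1/3 = 2/3
((x_2 ↔ x_1) ↔ x_1) ↔ ¬(x_2 ∧ (x_2 → x_1)) = 1/3 ↔ 2/3 = 2/3
(¬(x_3 ↔ (x_3 ∧ x_1)) ↔ (x_3 ↔ x_2)) ↔ (((x_2 ↔ x_1) ↔ x_1) ↔ ¬(x_2 ∧ (x_2 → x_1))) = 0 ↔ 2/3 = 1/3
¬¬¬(x_1 → (x_1 ∧ x_2)) ↔ ((¬(x_3 ↔ (x_3 ∧ x_1)) ↔ (x_3 ↔ x_2)) ↔ (((x_2 ↔ x_1) ↔ x_1) ↔ ¬(x_2 ∧ (x_2 → x_1)))) = 0 ↔ 1/3 = 2/3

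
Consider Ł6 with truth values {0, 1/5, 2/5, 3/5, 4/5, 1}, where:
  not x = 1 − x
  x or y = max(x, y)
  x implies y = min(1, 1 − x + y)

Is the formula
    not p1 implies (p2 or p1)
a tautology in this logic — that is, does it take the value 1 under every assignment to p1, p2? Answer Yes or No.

Counterexample: take p1 = 0, p2 = 0.
not p1 = not 0 = 1
p2 or p1 = 0 or 0 = 0
not p1 implies (p2 or p1) = 1 implies 0 = 0
This gives 0 ≠ 1.

No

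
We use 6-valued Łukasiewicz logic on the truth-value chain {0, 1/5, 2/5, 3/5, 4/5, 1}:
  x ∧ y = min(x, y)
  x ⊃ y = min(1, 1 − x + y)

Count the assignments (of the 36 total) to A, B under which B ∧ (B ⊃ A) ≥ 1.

1

value 1: 1 assignment (counts)
value 4/5: 4 assignments
value 3/5: 7 assignments
value 2/5: 9 assignments
value 1/5: 8 assignments
value 0: 7 assignments
So 1 of the 36 assignments meets the threshold.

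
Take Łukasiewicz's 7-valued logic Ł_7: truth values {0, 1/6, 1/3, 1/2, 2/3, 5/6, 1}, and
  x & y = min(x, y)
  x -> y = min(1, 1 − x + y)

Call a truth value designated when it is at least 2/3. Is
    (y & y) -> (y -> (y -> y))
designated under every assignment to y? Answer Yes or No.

Yes

y = 0 ↦ 1
y = 1/6 ↦ 1
y = 1/3 ↦ 1
y = 1/2 ↦ 1
y = 2/3 ↦ 1
y = 5/6 ↦ 1
y = 1 ↦ 1
Every assignment gives a value ≥ 2/3.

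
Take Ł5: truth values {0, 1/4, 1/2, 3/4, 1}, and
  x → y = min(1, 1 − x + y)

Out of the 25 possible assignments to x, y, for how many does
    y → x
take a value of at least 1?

value 1: 15 assignments (counts)
value 3/4: 4 assignments
value 1/2: 3 assignments
value 1/4: 2 assignments
value 0: 1 assignment
So 15 of the 25 assignments meet the threshold.

15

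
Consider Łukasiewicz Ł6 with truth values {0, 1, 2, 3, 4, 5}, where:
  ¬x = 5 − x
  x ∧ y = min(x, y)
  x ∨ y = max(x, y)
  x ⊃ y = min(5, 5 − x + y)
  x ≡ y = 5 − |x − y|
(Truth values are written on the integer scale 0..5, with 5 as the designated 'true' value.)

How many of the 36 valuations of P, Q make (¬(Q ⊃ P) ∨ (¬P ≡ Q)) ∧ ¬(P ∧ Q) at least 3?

21

value 5: 2 assignments (counts)
value 4: 8 assignments (counts)
value 3: 11 assignments (counts)
value 2: 8 assignments
value 1: 5 assignments
value 0: 2 assignments
So 21 of the 36 assignments meet the threshold.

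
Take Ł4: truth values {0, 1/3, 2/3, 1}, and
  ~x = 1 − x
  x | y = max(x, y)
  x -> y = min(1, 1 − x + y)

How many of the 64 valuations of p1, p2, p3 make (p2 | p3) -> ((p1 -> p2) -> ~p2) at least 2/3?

45

value 1: 33 assignments (counts)
value 2/3: 12 assignments (counts)
value 1/3: 3 assignments
value 0: 16 assignments
So 45 of the 64 assignments meet the threshold.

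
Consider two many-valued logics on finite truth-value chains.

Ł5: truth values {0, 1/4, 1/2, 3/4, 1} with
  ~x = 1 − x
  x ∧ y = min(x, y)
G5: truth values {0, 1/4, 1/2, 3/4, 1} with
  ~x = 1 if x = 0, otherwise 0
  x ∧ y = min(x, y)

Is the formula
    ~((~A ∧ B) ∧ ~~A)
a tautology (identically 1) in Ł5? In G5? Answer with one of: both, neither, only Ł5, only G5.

only G5

In Ł5: at A = 1/4, B = 1/4 the value is 3/4 — not a tautology.
In G5: every assignment gives 1 — tautology.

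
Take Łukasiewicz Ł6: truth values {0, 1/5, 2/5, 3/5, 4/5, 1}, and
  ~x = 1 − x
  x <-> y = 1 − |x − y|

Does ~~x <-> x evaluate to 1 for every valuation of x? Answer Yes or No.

Yes

x = 0 ↦ 1
x = 1/5 ↦ 1
x = 2/5 ↦ 1
x = 3/5 ↦ 1
x = 4/5 ↦ 1
x = 1 ↦ 1
Every assignment gives a value ≥ 1.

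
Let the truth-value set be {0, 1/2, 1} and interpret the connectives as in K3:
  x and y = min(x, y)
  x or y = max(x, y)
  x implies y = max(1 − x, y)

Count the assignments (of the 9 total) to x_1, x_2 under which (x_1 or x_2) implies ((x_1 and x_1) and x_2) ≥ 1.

x_1 = 0, x_2 = 0 ↦ 1  ≥
x_1 = 0, x_2 = 1/2 ↦ 1/2  <
x_1 = 0, x_2 = 1 ↦ 0  <
x_1 = 1/2, x_2 = 0 ↦ 1/2  <
x_1 = 1/2, x_2 = 1/2 ↦ 1/2  <
x_1 = 1/2, x_2 = 1 ↦ 1/2  <
x_1 = 1, x_2 = 0 ↦ 0  <
x_1 = 1, x_2 = 1/2 ↦ 1/2  <
x_1 = 1, x_2 = 1 ↦ 1  ≥
So 2 of the 9 assignments meet the threshold.

2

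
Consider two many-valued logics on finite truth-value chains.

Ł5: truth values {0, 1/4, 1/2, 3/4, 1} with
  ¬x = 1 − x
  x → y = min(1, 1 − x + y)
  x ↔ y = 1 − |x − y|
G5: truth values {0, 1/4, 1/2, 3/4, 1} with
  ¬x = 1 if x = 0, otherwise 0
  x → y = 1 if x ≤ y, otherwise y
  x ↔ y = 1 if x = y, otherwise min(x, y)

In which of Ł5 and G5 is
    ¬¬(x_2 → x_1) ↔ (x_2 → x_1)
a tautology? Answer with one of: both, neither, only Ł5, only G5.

In Ł5: every assignment gives 1 — tautology.
In G5: at x_1 = 1/4, x_2 = 1/2 the value is 1/4 — not a tautology.

only Ł5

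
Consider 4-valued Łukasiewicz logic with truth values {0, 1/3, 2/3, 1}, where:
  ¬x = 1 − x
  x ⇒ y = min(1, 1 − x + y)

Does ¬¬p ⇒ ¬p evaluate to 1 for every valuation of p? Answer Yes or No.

Counterexample: take p = 2/3.
¬p = ¬2/3 = 1/3
¬¬p = ¬1/3 = 2/3
¬p = ¬2/3 = 1/3
¬¬p ⇒ ¬p = 2/3 ⇒ 1/3 = 2/3
This gives 2/3 ≠ 1.

No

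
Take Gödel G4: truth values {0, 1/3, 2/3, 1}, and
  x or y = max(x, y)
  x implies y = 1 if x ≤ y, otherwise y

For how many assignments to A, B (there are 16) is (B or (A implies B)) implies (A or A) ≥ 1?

7

A = 0, B = 0 ↦ 0  <
A = 0, B = 1/3 ↦ 0  <
A = 0, B = 2/3 ↦ 0  <
A = 0, B = 1 ↦ 0  <
A = 1/3, B = 0 ↦ 1  ≥
A = 1/3, B = 1/3 ↦ 1/3  <
A = 1/3, B = 2/3 ↦ 1/3  <
A = 1/3, B = 1 ↦ 1/3  <
A = 2/3, B = 0 ↦ 1  ≥
A = 2/3, B = 1/3 ↦ 1  ≥
A = 2/3, B = 2/3 ↦ 2/3  <
A = 2/3, B = 1 ↦ 2/3  <
A = 1, B = 0 ↦ 1  ≥
A = 1, B = 1/3 ↦ 1  ≥
A = 1, B = 2/3 ↦ 1  ≥
A = 1, B = 1 ↦ 1  ≥
So 7 of the 16 assignments meet the threshold.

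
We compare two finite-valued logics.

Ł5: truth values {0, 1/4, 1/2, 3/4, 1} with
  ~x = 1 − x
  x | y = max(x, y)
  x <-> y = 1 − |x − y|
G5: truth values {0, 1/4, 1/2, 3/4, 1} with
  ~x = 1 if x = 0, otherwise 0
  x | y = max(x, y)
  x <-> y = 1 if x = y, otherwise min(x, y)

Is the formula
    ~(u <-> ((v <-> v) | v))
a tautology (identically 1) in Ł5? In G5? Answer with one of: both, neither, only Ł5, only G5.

neither

In Ł5: at u = 1/4, v = 0 the value is 3/4 — not a tautology.
In G5: at u = 1/4, v = 0 the value is 0 — not a tautology.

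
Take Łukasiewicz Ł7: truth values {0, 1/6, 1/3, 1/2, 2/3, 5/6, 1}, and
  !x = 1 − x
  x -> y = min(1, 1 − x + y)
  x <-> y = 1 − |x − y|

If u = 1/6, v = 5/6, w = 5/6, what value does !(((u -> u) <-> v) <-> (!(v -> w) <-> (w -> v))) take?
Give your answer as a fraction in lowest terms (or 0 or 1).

u -> u = 1/6 -> 1/6 = 1
(u -> u) <-> v = 1 <-> 5/6 = 5/6
v -> w = 5/6 -> 5/6 = 1
!(v -> w) = !1 = 0
w -> v = 5/6 -> 5/6 = 1
!(v -> w) <-> (w -> v) = 0 <-> 1 = 0
((u -> u) <-> v) <-> (!(v -> w) <-> (w -> v)) = 5/6 <-> 0 = 1/6
!(((u -> u) <-> v) <-> (!(v -> w) <-> (w -> v))) = !1/6 = 5/6

5/6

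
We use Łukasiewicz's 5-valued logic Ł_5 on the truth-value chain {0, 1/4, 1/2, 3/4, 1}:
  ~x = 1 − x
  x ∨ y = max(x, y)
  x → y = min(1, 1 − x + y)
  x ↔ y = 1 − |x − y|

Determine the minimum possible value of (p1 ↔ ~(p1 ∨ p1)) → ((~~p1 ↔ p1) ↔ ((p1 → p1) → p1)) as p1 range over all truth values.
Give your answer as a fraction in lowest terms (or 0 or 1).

Take p1 = 1/2:
p1 ∨ p1 = 1/2 ∨ 1/2 = 1/2
~(p1 ∨ p1) = ~1/2 = 1/2
p1 ↔ ~(p1 ∨ p1) = 1/2 ↔ 1/2 = 1
~p1 = ~1/2 = 1/2
~~p1 = ~1/2 = 1/2
~~p1 ↔ p1 = 1/2 ↔ 1/2 = 1
p1 → p1 = 1/2 → 1/2 = 1
(p1 → p1) → p1 = 1 → 1/2 = 1/2
(~~p1 ↔ p1) ↔ ((p1 → p1) → p1) = 1 ↔ 1/2 = 1/2
(p1 ↔ ~(p1 ∨ p1)) → ((~~p1 ↔ p1) ↔ ((p1 → p1) → p1)) = 1 → 1/2 = 1/2
No assignment yields a value below 1/2, so this is the minimum.

1/2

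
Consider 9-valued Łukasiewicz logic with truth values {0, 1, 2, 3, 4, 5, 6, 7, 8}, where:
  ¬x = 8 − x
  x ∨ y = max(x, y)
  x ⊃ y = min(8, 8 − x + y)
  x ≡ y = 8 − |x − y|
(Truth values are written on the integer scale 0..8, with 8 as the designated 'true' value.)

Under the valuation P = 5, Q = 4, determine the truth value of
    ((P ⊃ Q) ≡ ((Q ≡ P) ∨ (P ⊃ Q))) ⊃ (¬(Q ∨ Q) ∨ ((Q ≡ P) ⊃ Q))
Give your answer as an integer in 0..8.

P ⊃ Q = 5 ⊃ 4 = 7
Q ≡ P = 4 ≡ 5 = 7
P ⊃ Q = 5 ⊃ 4 = 7
(Q ≡ P) ∨ (P ⊃ Q) = 7 ∨ 7 = 7
(P ⊃ Q) ≡ ((Q ≡ P) ∨ (P ⊃ Q)) = 7 ≡ 7 = 8
Q ∨ Q = 4 ∨ 4 = 4
¬(Q ∨ Q) = ¬4 = 4
Q ≡ P = 4 ≡ 5 = 7
(Q ≡ P) ⊃ Q = 7 ⊃ 4 = 5
¬(Q ∨ Q) ∨ ((Q ≡ P) ⊃ Q) = 4 ∨ 5 = 5
((P ⊃ Q) ≡ ((Q ≡ P) ∨ (P ⊃ Q))) ⊃ (¬(Q ∨ Q) ∨ ((Q ≡ P) ⊃ Q)) = 8 ⊃ 5 = 5

5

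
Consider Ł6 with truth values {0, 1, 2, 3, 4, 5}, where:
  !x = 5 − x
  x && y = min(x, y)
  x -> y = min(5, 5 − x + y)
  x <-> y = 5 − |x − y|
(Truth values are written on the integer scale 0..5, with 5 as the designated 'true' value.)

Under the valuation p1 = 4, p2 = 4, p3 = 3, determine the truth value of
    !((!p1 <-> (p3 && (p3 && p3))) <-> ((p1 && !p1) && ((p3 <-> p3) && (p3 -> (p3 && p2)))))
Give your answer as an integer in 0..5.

!p1 = !4 = 1
p3 && p3 = 3 && 3 = 3
p3 && (p3 && p3) = 3 && 3 = 3
!p1 <-> (p3 && (p3 && p3)) = 1 <-> 3 = 3
!p1 = !4 = 1
p1 && !p1 = 4 && 1 = 1
p3 <-> p3 = 3 <-> 3 = 5
p3 && p2 = 3 && 4 = 3
p3 -> (p3 && p2) = 3 -> 3 = 5
(p3 <-> p3) && (p3 -> (p3 && p2)) = 5 && 5 = 5
(p1 && !p1) && ((p3 <-> p3) && (p3 -> (p3 && p2))) = 1 && 5 = 1
(!p1 <-> (p3 && (p3 && p3))) <-> ((p1 && !p1) && ((p3 <-> p3) && (p3 -> (p3 && p2)))) = 3 <-> 1 = 3
!((!p1 <-> (p3 && (p3 && p3))) <-> ((p1 && !p1) && ((p3 <-> p3) && (p3 -> (p3 && p2))))) = !3 = 2

2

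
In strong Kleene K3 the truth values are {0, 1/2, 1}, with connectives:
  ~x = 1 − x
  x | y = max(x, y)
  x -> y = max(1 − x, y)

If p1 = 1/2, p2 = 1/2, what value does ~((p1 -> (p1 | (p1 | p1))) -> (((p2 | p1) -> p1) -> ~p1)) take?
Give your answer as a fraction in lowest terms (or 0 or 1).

p1 | p1 = 1/2 | 1/2 = 1/2
p1 | (p1 | p1) = 1/2 | 1/2 = 1/2
p1 -> (p1 | (p1 | p1)) = 1/2 -> 1/2 = 1/2
p2 | p1 = 1/2 | 1/2 = 1/2
(p2 | p1) -> p1 = 1/2 -> 1/2 = 1/2
~p1 = ~1/2 = 1/2
((p2 | p1) -> p1) -> ~p1 = 1/2 -> 1/2 = 1/2
(p1 -> (p1 | (p1 | p1))) -> (((p2 | p1) -> p1) -> ~p1) = 1/2 -> 1/2 = 1/2
~((p1 -> (p1 | (p1 | p1))) -> (((p2 | p1) -> p1) -> ~p1)) = ~1/2 = 1/2

1/2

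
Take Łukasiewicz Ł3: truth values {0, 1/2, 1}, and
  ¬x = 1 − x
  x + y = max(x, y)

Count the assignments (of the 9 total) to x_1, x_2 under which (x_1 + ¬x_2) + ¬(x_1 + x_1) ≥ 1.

x_1 = 0, x_2 = 0 ↦ 1  ≥
x_1 = 0, x_2 = 1/2 ↦ 1  ≥
x_1 = 0, x_2 = 1 ↦ 1  ≥
x_1 = 1/2, x_2 = 0 ↦ 1  ≥
x_1 = 1/2, x_2 = 1/2 ↦ 1/2  <
x_1 = 1/2, x_2 = 1 ↦ 1/2  <
x_1 = 1, x_2 = 0 ↦ 1  ≥
x_1 = 1, x_2 = 1/2 ↦ 1  ≥
x_1 = 1, x_2 = 1 ↦ 1  ≥
So 7 of the 9 assignments meet the threshold.

7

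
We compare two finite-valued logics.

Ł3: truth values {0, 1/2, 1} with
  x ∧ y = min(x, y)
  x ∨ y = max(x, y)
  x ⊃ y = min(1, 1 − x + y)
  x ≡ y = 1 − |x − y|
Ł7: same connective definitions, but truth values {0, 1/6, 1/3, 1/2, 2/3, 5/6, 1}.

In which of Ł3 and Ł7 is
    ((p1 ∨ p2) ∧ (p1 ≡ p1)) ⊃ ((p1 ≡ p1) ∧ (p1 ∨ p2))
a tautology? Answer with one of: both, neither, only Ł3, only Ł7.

both

In Ł3: every assignment gives 1 — tautology.
In Ł7: every assignment gives 1 — tautology.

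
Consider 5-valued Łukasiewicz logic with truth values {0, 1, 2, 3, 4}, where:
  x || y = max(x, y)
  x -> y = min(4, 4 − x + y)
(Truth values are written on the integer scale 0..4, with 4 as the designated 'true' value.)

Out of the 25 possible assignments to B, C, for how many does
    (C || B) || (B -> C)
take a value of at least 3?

value 4: 19 assignments (counts)
value 3: 5 assignments (counts)
value 2: 1 assignment
So 24 of the 25 assignments meet the threshold.

24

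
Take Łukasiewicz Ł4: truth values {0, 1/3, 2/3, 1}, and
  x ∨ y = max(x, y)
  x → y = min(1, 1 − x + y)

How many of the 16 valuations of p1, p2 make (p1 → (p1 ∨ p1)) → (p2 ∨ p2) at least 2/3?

p1 = 0, p2 = 0 ↦ 0  <
p1 = 0, p2 = 1/3 ↦ 1/3  <
p1 = 0, p2 = 2/3 ↦ 2/3  ≥
p1 = 0, p2 = 1 ↦ 1  ≥
p1 = 1/3, p2 = 0 ↦ 0  <
p1 = 1/3, p2 = 1/3 ↦ 1/3  <
p1 = 1/3, p2 = 2/3 ↦ 2/3  ≥
p1 = 1/3, p2 = 1 ↦ 1  ≥
p1 = 2/3, p2 = 0 ↦ 0  <
p1 = 2/3, p2 = 1/3 ↦ 1/3  <
p1 = 2/3, p2 = 2/3 ↦ 2/3  ≥
p1 = 2/3, p2 = 1 ↦ 1  ≥
p1 = 1, p2 = 0 ↦ 0  <
p1 = 1, p2 = 1/3 ↦ 1/3  <
p1 = 1, p2 = 2/3 ↦ 2/3  ≥
p1 = 1, p2 = 1 ↦ 1  ≥
So 8 of the 16 assignments meet the threshold.

8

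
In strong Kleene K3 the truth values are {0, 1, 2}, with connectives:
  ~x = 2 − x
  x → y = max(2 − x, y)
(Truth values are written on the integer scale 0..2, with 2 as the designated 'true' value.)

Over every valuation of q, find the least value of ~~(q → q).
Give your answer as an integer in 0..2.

1

Take q = 1:
q → q = 1 → 1 = 1
~(q → q) = ~1 = 1
~~(q → q) = ~1 = 1
No assignment yields a value below 1, so this is the minimum.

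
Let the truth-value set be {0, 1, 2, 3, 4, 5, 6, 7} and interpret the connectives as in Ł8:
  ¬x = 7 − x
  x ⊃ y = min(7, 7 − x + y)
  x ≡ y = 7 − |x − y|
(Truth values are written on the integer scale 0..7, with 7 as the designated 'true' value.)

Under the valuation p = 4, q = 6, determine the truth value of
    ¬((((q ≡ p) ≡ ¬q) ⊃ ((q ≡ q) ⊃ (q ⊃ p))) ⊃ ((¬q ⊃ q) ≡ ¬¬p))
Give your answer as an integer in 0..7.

3

q ≡ p = 6 ≡ 4 = 5
¬q = ¬6 = 1
(q ≡ p) ≡ ¬q = 5 ≡ 1 = 3
q ≡ q = 6 ≡ 6 = 7
q ⊃ p = 6 ⊃ 4 = 5
(q ≡ q) ⊃ (q ⊃ p) = 7 ⊃ 5 = 5
((q ≡ p) ≡ ¬q) ⊃ ((q ≡ q) ⊃ (q ⊃ p)) = 3 ⊃ 5 = 7
¬q = ¬6 = 1
¬q ⊃ q = 1 ⊃ 6 = 7
¬p = ¬4 = 3
¬¬p = ¬3 = 4
(¬q ⊃ q) ≡ ¬¬p = 7 ≡ 4 = 4
(((q ≡ p) ≡ ¬q) ⊃ ((q ≡ q) ⊃ (q ⊃ p))) ⊃ ((¬q ⊃ q) ≡ ¬¬p) = 7 ⊃ 4 = 4
¬((((q ≡ p) ≡ ¬q) ⊃ ((q ≡ q) ⊃ (q ⊃ p))) ⊃ ((¬q ⊃ q) ≡ ¬¬p)) = ¬4 = 3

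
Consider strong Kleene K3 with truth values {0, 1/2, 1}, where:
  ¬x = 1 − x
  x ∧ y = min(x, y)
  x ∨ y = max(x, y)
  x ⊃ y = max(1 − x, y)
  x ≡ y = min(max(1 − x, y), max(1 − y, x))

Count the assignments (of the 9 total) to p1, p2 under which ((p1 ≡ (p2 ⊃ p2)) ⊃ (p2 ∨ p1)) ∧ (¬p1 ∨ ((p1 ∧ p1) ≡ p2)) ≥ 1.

p1 = 0, p2 = 0 ↦ 1  ≥
p1 = 0, p2 = 1/2 ↦ 1/2  <
p1 = 0, p2 = 1 ↦ 1  ≥
p1 = 1/2, p2 = 0 ↦ 1/2  <
p1 = 1/2, p2 = 1/2 ↦ 1/2  <
p1 = 1/2, p2 = 1 ↦ 1/2  <
p1 = 1, p2 = 0 ↦ 0  <
p1 = 1, p2 = 1/2 ↦ 1/2  <
p1 = 1, p2 = 1 ↦ 1  ≥
So 3 of the 9 assignments meet the threshold.

3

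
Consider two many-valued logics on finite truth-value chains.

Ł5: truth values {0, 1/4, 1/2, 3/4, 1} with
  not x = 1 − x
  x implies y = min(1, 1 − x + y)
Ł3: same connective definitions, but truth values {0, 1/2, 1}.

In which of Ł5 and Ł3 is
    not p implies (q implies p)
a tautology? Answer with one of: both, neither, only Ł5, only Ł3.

neither

In Ł5: at p = 0, q = 1/4 the value is 3/4 — not a tautology.
In Ł3: at p = 0, q = 1/2 the value is 1/2 — not a tautology.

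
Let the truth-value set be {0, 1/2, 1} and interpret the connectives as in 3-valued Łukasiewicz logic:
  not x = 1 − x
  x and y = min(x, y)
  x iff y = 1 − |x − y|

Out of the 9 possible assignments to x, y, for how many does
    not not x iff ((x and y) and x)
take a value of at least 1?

6

x = 0, y = 0 ↦ 1  ≥
x = 0, y = 1/2 ↦ 1  ≥
x = 0, y = 1 ↦ 1  ≥
x = 1/2, y = 0 ↦ 1/2  <
x = 1/2, y = 1/2 ↦ 1  ≥
x = 1/2, y = 1 ↦ 1  ≥
x = 1, y = 0 ↦ 0  <
x = 1, y = 1/2 ↦ 1/2  <
x = 1, y = 1 ↦ 1  ≥
So 6 of the 9 assignments meet the threshold.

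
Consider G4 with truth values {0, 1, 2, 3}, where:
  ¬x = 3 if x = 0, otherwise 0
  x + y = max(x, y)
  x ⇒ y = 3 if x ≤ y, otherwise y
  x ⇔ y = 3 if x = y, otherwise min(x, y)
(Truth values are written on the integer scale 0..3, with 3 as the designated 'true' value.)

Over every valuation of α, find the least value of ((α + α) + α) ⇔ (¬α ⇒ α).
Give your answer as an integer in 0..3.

Take α = 1:
α + α = 1 + 1 = 1
(α + α) + α = 1 + 1 = 1
¬α = ¬1 = 0
¬α ⇒ α = 0 ⇒ 1 = 3
((α + α) + α) ⇔ (¬α ⇒ α) = 1 ⇔ 3 = 1
No assignment yields a value below 1, so this is the minimum.

1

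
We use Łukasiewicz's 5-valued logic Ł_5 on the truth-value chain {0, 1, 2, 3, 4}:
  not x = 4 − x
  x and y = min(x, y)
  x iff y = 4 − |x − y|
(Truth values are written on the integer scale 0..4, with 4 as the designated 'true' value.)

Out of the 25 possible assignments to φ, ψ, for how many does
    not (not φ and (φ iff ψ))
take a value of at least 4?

value 4: 6 assignments (counts)
value 3: 7 assignments
value 2: 7 assignments
value 1: 4 assignments
value 0: 1 assignment
So 6 of the 25 assignments meet the threshold.

6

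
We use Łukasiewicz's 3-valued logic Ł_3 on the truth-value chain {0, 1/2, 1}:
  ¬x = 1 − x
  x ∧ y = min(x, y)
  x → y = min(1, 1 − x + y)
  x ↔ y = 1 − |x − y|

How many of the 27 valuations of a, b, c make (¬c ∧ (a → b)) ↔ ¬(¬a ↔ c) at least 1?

13

value 1: 13 assignments (counts)
value 1/2: 10 assignments
value 0: 4 assignments
So 13 of the 27 assignments meet the threshold.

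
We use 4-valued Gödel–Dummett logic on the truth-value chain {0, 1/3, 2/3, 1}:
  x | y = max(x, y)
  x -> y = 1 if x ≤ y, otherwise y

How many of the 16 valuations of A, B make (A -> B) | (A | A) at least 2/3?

15

A = 0, B = 0 ↦ 1  ≥
A = 0, B = 1/3 ↦ 1  ≥
A = 0, B = 2/3 ↦ 1  ≥
A = 0, B = 1 ↦ 1  ≥
A = 1/3, B = 0 ↦ 1/3  <
A = 1/3, B = 1/3 ↦ 1  ≥
A = 1/3, B = 2/3 ↦ 1  ≥
A = 1/3, B = 1 ↦ 1  ≥
A = 2/3, B = 0 ↦ 2/3  ≥
A = 2/3, B = 1/3 ↦ 2/3  ≥
A = 2/3, B = 2/3 ↦ 1  ≥
A = 2/3, B = 1 ↦ 1  ≥
A = 1, B = 0 ↦ 1  ≥
A = 1, B = 1/3 ↦ 1  ≥
A = 1, B = 2/3 ↦ 1  ≥
A = 1, B = 1 ↦ 1  ≥
So 15 of the 16 assignments meet the threshold.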